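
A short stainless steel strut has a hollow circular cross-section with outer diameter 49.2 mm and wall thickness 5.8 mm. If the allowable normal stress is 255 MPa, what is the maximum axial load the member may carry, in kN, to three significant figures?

202 kN

A = 790.8 mm².
P_max = σ_allow · A = 255 · 790.8 = 201700 N = 201.7 kN.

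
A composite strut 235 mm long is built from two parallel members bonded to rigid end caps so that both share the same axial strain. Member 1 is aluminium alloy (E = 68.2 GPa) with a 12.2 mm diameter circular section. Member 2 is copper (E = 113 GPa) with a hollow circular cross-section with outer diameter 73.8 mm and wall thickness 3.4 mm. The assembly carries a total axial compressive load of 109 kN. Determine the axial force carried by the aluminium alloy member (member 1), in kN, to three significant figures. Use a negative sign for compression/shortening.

A_1 = 116.9 mm².
A_2 = 752 mm².
Equal strain + equilibrium ⇒ each member carries load in proportion to AE: A₁E₁ = 7972000 N, A₂E₂ = 84970000 N, ΣAE = 92950000 N.
F₁ = P·A₁E₁/ΣAE = -109000·7972000/92950000 = -9350 N.

-9.35 kN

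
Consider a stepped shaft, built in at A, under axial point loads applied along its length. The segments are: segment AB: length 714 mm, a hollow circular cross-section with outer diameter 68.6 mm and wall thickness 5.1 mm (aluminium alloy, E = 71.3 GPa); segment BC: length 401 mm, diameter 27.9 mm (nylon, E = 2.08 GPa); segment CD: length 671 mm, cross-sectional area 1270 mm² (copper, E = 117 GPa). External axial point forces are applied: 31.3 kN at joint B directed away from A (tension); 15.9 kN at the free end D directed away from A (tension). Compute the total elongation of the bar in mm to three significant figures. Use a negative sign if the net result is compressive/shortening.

5.55 mm

Internal axial forces (sectioning from the free end, tension +): N_CD = 15.9 kN, N_BC = 15.9 kN, N_AB = 47.2 kN.
A_AB = 1017 mm².
A_BC = 611.4 mm².
δ_AB = 47200·714/(1017·71300) = 0.4646 mm
δ_BC = 15900·401/(611.4·2080) = 5.014 mm
δ_CD = 15900·671/(1270·117000) = 0.0718 mm
δ = Σδ_i = 5.55 mm.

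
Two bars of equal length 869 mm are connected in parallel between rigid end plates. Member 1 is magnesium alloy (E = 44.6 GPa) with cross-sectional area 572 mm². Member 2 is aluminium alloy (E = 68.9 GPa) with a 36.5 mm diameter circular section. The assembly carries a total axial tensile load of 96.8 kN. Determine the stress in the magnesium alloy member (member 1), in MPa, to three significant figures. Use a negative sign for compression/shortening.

44.2 MPa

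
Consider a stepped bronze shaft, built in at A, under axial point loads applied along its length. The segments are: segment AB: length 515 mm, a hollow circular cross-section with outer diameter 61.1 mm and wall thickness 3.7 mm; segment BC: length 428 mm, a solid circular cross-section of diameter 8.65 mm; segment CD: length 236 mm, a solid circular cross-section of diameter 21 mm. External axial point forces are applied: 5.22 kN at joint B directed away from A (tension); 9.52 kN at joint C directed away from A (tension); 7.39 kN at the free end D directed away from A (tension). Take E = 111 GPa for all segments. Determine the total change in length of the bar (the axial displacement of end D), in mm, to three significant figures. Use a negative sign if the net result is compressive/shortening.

Internal axial forces (sectioning from the free end, tension +): N_CD = 7.39 kN, N_BC = 16.91 kN, N_AB = 22.13 kN.
A_AB = 667.2 mm².
A_BC = 58.77 mm².
A_CD = 346.4 mm².
δ_AB = 22130·515/(667.2·111000) = 0.1539 mm
δ_BC = 16910·428/(58.77·111000) = 1.11 mm
δ_CD = 7390·236/(346.4·111000) = 0.04536 mm
δ = Σδ_i = 1.309 mm.

1.31 mm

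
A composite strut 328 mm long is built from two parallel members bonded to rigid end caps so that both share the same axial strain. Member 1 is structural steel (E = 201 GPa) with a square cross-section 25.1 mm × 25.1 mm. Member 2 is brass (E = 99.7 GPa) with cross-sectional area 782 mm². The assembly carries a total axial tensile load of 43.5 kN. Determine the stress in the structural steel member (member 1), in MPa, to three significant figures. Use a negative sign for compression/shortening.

42.7 MPa

A_1 = 630 mm².
Equal strain + equilibrium ⇒ each member carries load in proportion to AE: A₁E₁ = 126600000 N, A₂E₂ = 77970000 N, ΣAE = 204600000 N.
σ₁ = P·E₁/ΣAE = 43500·201000/204600000 = 42.74 MPa.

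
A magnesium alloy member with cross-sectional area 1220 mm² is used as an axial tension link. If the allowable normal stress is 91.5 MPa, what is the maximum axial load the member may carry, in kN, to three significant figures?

112 kN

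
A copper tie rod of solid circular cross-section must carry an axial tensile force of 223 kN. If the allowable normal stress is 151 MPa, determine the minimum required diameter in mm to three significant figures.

Required area A ≥ P/σ_allow = 223000/151 = 1477 mm².
For a solid circular section, d ≥ √(4A/π) = 43.36 mm.

43.4 mm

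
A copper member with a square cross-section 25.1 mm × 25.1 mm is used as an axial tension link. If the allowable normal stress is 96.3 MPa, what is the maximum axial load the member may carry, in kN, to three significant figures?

60.7 kN

A = 630 mm².
P_max = σ_allow · A = 96.3 · 630 = 60670 N = 60.67 kN.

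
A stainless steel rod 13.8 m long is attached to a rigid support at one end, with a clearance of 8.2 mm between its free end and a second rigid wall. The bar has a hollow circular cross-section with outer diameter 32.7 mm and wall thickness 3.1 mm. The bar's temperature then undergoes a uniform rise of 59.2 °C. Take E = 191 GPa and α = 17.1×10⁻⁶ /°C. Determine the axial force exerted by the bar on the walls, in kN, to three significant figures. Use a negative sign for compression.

-23.0 kN

Free thermal expansion αLΔT = 17.1e-6 · 13800 · 59.2 = 13.97 mm.
The walls engage after the gap closes; constrained expansion = 13.97 − 8.2 = 5.77 mm.
The walls impose strain ε = −(5.77)/13800 = -4.1812e-04; σ = Eε = 191000 · -4.1812e-04 = -79.86 MPa.
Wall reaction R = σ·A = -79.86·288.3 = -23020 N = -23.02 kN.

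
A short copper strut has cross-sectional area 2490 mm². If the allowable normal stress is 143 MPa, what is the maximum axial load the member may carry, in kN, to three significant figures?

356 kN

P_max = σ_allow · A = 143 · 2490 = 356100 N = 356.1 kN.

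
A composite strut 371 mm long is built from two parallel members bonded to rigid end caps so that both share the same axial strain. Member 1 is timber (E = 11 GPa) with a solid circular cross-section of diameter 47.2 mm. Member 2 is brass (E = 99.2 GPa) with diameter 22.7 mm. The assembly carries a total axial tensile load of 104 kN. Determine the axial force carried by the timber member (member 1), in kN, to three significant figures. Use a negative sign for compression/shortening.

33.7 kN

A_1 = 1750 mm².
A_2 = 404.7 mm².
Equal strain + equilibrium ⇒ each member carries load in proportion to AE: A₁E₁ = 19250000 N, A₂E₂ = 40150000 N, ΣAE = 59390000 N.
F₁ = P·A₁E₁/ΣAE = 104000·19250000/59390000 = 33700 N.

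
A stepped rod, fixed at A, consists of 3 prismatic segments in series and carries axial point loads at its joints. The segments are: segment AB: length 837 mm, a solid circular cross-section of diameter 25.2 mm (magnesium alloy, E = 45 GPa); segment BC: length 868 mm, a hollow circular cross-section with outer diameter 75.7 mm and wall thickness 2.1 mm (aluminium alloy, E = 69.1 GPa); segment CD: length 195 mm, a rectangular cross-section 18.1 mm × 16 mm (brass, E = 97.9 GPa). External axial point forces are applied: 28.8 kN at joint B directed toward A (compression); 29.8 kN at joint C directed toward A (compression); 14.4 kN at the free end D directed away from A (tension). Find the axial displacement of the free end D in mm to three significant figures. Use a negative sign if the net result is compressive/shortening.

-1.95 mm

Internal axial forces (sectioning from the free end, tension +): N_CD = 14.4 kN, N_BC = -15.4 kN, N_AB = -44.2 kN.
A_AB = 498.8 mm².
A_BC = 485.6 mm².
A_CD = 289.6 mm².
δ_AB = -44200·837/(498.8·45000) = -1.648 mm
δ_BC = -15400·868/(485.6·69100) = -0.3984 mm
δ_CD = 14400·195/(289.6·97900) = 0.09904 mm
δ = Σδ_i = -1.948 mm.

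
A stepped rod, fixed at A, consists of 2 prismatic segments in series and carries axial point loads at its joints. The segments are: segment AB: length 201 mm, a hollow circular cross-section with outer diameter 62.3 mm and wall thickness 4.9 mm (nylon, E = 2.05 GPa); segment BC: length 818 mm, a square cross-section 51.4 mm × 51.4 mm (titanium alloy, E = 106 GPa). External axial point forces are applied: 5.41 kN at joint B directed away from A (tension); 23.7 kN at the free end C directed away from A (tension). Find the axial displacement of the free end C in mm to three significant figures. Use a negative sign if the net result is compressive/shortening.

3.30 mm

Internal axial forces (sectioning from the free end, tension +): N_BC = 23.7 kN, N_AB = 29.11 kN.
A_AB = 883.6 mm².
A_BC = 2642 mm².
δ_AB = 29110·201/(883.6·2050) = 3.23 mm
δ_BC = 23700·818/(2642·106000) = 0.06923 mm
δ = Σδ_i = 3.299 mm.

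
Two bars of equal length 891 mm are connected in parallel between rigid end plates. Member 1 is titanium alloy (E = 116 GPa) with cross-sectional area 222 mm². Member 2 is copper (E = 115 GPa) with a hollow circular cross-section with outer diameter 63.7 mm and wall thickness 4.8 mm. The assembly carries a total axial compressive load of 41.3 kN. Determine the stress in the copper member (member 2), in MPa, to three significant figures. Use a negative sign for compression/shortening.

-37.1 MPa

A_2 = 888.2 mm².
Equal strain + equilibrium ⇒ each member carries load in proportion to AE: A₁E₁ = 25750000 N, A₂E₂ = 102100000 N, ΣAE = 127900000 N.
σ₂ = P·E₂/ΣAE = -41300·115000/127900000 = -37.14 MPa.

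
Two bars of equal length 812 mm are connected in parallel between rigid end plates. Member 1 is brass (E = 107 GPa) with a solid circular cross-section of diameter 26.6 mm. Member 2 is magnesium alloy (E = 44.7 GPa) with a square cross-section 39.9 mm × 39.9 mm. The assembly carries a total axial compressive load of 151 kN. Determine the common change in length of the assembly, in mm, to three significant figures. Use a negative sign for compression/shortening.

-0.939 mm

A_1 = 555.7 mm².
A_2 = 1592 mm².
Equal strain + equilibrium ⇒ each member carries load in proportion to AE: A₁E₁ = 59460000 N, A₂E₂ = 71160000 N, ΣAE = 130600000 N.
δ = PL/ΣAE = -151000·812/130600000 = -0.9387 mm.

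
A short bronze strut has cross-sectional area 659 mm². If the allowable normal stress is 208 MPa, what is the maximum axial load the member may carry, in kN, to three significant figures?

137 kN

P_max = σ_allow · A = 208 · 659 = 137100 N = 137.1 kN.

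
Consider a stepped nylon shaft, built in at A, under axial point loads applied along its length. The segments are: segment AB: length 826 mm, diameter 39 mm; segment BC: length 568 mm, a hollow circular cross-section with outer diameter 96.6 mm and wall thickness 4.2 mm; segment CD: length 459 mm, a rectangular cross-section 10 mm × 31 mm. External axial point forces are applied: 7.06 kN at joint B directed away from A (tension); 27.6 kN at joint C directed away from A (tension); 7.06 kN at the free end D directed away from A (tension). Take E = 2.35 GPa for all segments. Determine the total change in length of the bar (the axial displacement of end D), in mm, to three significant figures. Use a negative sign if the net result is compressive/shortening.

Internal axial forces (sectioning from the free end, tension +): N_CD = 7.06 kN, N_BC = 34.66 kN, N_AB = 41.72 kN.
A_AB = 1195 mm².
A_BC = 1219 mm².
A_CD = 310 mm².
δ_AB = 41720·826/(1195·2350) = 12.28 mm
δ_BC = 34660·568/(1219·2350) = 6.871 mm
δ_CD = 7060·459/(310·2350) = 4.448 mm
δ = Σδ_i = 23.59 mm.

23.6 mm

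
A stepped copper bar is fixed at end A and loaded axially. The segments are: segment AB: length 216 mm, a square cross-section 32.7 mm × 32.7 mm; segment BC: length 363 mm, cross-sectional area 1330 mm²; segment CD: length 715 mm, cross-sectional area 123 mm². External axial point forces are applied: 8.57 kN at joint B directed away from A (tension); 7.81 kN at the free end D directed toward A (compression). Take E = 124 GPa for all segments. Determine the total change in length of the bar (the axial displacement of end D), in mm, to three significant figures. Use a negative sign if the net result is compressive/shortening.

-0.382 mm

Internal axial forces (sectioning from the free end, tension +): N_CD = -7.81 kN, N_BC = -7.81 kN, N_AB = 0.76 kN.
A_AB = 1069 mm².
δ_AB = 760·216/(1069·124000) = 0.001238 mm
δ_BC = -7810·363/(1330·124000) = -0.01719 mm
δ_CD = -7810·715/(123·124000) = -0.3661 mm
δ = Σδ_i = -0.3821 mm.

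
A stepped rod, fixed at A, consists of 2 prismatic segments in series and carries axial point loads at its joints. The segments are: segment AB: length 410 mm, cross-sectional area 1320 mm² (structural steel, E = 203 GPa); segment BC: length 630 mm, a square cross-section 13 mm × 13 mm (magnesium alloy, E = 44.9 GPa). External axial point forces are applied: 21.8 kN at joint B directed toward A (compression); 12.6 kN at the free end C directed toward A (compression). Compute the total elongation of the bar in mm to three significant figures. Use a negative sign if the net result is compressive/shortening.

Internal axial forces (sectioning from the free end, tension +): N_BC = -12.6 kN, N_AB = -34.4 kN.
A_BC = 169 mm².
δ_AB = -34400·410/(1320·203000) = -0.05263 mm
δ_BC = -12600·630/(169·44900) = -1.046 mm
δ = Σδ_i = -1.099 mm.

-1.10 mm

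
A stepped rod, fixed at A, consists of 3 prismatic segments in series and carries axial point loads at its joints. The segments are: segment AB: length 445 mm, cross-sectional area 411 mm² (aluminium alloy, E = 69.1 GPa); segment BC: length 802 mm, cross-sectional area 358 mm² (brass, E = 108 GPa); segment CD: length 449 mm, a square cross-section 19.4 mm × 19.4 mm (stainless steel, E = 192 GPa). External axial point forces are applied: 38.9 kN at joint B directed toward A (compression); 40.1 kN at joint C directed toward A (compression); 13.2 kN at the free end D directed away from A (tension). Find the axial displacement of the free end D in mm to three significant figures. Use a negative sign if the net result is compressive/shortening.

-1.51 mm

Internal axial forces (sectioning from the free end, tension +): N_CD = 13.2 kN, N_BC = -26.9 kN, N_AB = -65.8 kN.
A_CD = 376.4 mm².
δ_AB = -65800·445/(411·69100) = -1.031 mm
δ_BC = -26900·802/(358·108000) = -0.558 mm
δ_CD = 13200·449/(376.4·192000) = 0.08202 mm
δ = Σδ_i = -1.507 mm.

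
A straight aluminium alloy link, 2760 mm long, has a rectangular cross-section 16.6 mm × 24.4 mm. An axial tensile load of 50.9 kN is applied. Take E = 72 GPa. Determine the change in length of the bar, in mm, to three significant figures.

A = 405 mm².
δ_mech = NL/(AE) = 50900·2760/(405·72000) = 4.817 mm.

4.82 mm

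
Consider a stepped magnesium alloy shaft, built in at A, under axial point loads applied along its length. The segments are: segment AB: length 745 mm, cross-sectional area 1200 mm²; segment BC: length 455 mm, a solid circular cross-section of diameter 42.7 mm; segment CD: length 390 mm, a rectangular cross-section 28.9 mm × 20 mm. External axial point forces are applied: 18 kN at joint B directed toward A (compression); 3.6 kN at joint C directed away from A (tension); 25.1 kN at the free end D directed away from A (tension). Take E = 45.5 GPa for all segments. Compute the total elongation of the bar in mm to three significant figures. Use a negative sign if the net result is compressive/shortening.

Internal axial forces (sectioning from the free end, tension +): N_CD = 25.1 kN, N_BC = 28.7 kN, N_AB = 10.7 kN.
A_BC = 1432 mm².
A_CD = 578 mm².
δ_AB = 10700·745/(1200·45500) = 0.146 mm
δ_BC = 28700·455/(1432·45500) = 0.2004 mm
δ_CD = 25100·390/(578·45500) = 0.3722 mm
δ = Σδ_i = 0.7186 mm.

0.719 mm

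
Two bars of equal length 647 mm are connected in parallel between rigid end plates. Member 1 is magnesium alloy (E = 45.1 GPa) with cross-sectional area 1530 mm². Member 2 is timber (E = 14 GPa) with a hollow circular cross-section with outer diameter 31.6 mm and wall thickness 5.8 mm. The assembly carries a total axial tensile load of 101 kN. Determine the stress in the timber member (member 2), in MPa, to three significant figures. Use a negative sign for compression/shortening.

18.7 MPa

A_2 = 470.1 mm².
Equal strain + equilibrium ⇒ each member carries load in proportion to AE: A₁E₁ = 69000000 N, A₂E₂ = 6582000 N, ΣAE = 75580000 N.
σ₂ = P·E₂/ΣAE = 101000·14000/75580000 = 18.71 MPa.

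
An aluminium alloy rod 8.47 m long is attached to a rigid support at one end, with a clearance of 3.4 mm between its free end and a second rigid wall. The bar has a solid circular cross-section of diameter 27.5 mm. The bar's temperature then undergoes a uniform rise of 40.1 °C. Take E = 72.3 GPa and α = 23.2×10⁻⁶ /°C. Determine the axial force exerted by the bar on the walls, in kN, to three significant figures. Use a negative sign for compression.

Free thermal expansion αLΔT = 23.2e-6 · 8470 · 40.1 = 7.88 mm.
The walls engage after the gap closes; constrained expansion = 7.88 − 3.4 = 4.48 mm.
The walls impose strain ε = −(4.48)/8470 = -5.2890e-04; σ = Eε = 72300 · -5.2890e-04 = -38.24 MPa.
Wall reaction R = σ·A = -38.24·594 = -22710 N = -22.71 kN.

-22.7 kN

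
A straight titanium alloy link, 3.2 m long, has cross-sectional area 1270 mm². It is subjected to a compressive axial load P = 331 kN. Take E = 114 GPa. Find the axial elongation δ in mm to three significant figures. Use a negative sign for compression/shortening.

δ_mech = NL/(AE) = -331000·3200/(1270·114000) = -7.316 mm.

-7.32 mm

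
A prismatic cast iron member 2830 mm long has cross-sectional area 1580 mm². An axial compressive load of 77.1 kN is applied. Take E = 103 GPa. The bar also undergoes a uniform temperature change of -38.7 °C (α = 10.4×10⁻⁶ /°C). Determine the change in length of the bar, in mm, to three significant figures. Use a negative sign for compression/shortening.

-2.48 mm

δ_mech = NL/(AE) = -77100·2830/(1580·103000) = -1.341 mm.
δ_thermal = αLΔT = 10.4e-6·2830·-38.7 = -1.139 mm.
δ = δ_mech + δ_thermal = -2.48 mm.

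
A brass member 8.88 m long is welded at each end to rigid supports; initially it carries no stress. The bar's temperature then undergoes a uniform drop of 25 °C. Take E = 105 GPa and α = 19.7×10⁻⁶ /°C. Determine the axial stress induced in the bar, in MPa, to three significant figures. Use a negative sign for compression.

51.7 MPa

Free thermal expansion αLΔT = 19.7e-6 · 8880 · -25 = -4.373 mm.
The walls impose strain ε = −(-4.373)/8880 = 4.9250e-04; σ = Eε = 105000 · 4.9250e-04 = 51.71 MPa.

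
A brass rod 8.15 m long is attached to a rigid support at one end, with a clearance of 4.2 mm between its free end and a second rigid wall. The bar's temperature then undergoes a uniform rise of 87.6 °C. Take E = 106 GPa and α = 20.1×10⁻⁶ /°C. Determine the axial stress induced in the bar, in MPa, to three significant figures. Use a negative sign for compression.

Free thermal expansion αLΔT = 20.1e-6 · 8150 · 87.6 = 14.35 mm.
The walls engage after the gap closes; constrained expansion = 14.35 − 4.2 = 10.15 mm.
The walls impose strain ε = −(10.15)/8150 = -1.2454e-03; σ = Eε = 106000 · -1.2454e-03 = -132 MPa.

-132 MPa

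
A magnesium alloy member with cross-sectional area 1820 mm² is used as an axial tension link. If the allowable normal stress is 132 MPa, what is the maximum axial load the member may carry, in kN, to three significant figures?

P_max = σ_allow · A = 132 · 1820 = 240200 N = 240.2 kN.

240 kN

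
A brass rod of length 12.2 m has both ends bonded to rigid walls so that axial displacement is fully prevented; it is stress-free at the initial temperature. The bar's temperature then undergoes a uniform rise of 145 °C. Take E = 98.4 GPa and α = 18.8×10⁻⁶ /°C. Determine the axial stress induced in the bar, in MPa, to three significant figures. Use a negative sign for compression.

-268 MPa

Free thermal expansion αLΔT = 18.8e-6 · 12200 · 145 = 33.26 mm.
The walls impose strain ε = −(33.26)/12200 = -2.7260e-03; σ = Eε = 98400 · -2.7260e-03 = -268.2 MPa.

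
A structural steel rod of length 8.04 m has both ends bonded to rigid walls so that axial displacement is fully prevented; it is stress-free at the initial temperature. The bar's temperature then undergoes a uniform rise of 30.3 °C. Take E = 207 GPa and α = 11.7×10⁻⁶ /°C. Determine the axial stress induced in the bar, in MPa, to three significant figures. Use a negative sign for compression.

-73.4 MPa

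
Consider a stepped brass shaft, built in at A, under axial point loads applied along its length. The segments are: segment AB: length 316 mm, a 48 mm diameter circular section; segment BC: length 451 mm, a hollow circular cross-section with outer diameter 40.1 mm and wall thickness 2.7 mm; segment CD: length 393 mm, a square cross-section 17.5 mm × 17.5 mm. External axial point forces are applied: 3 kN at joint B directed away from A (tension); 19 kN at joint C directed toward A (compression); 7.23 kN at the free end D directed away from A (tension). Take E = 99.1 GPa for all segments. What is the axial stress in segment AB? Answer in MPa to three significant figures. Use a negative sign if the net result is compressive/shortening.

-4.85 MPa

Internal axial forces (sectioning from the free end, tension +): N_CD = 7.23 kN, N_BC = -11.77 kN, N_AB = -8.77 kN.
A_AB = 1810 mm².
σ_AB = N_AB/A_AB = -8770/1810 = -4.846 MPa.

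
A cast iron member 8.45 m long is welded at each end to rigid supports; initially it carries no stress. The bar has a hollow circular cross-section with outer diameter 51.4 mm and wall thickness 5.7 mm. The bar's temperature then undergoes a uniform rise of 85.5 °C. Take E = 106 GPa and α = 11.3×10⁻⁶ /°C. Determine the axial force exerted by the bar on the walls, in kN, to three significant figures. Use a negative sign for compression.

-83.8 kN

Free thermal expansion αLΔT = 11.3e-6 · 8450 · 85.5 = 8.164 mm.
The walls impose strain ε = −(8.164)/8450 = -9.6615e-04; σ = Eε = 106000 · -9.6615e-04 = -102.4 MPa.
Wall reaction R = σ·A = -102.4·818.4 = -83810 N = -83.81 kN.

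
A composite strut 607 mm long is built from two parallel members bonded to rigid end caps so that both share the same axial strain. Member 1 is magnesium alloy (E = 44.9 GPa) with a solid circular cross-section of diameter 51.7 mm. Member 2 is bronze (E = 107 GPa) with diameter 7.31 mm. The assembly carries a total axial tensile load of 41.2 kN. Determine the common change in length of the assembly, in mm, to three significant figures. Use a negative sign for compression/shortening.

0.253 mm

A_1 = 2099 mm².
A_2 = 41.97 mm².
Equal strain + equilibrium ⇒ each member carries load in proportion to AE: A₁E₁ = 94260000 N, A₂E₂ = 4491000 N, ΣAE = 98750000 N.
δ = PL/ΣAE = 41200·607/98750000 = 0.2533 mm.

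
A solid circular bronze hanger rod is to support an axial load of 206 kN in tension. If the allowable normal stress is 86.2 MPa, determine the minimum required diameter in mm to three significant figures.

55.2 mm

Required area A ≥ P/σ_allow = 206000/86.2 = 2390 mm².
For a solid circular section, d ≥ √(4A/π) = 55.16 mm.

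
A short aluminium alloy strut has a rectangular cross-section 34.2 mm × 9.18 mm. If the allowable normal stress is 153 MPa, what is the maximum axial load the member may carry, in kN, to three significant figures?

48.0 kN

A = 314 mm².
P_max = σ_allow · A = 153 · 314 = 48040 N = 48.04 kN.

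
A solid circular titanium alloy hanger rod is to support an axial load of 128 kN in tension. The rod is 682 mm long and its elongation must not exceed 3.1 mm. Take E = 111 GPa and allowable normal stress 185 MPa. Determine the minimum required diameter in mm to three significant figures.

Required area A ≥ P/σ_allow = 128000/185 = 691.9 mm².
For a solid circular section, d ≥ √(4A/π) = 29.68 mm.
Elongation limit: A ≥ PL/(Eδ_allow) = 128000·682/(111000·3.1) = 253.7 mm² ⇒ d ≥ 17.97 mm.
The stress limit governs.

29.7 mm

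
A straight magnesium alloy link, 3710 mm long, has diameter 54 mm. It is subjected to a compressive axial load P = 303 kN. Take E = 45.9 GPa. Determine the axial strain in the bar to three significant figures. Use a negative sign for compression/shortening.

-0.00288

A = 2290 mm².
σ = N/A = -132.3 MPa; ε = σ/E = -132.3/45900 = -2.882e-03.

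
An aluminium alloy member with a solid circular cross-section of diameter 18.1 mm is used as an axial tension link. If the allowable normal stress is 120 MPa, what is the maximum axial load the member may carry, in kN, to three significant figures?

A = 257.3 mm².
P_max = σ_allow · A = 120 · 257.3 = 30880 N = 30.88 kN.

30.9 kN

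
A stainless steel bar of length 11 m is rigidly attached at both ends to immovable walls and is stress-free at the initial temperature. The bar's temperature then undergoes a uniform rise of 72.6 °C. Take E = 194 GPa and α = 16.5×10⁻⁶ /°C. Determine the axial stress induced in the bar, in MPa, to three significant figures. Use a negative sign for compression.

Free thermal expansion αLΔT = 16.5e-6 · 11000 · 72.6 = 13.18 mm.
The walls impose strain ε = −(13.18)/11000 = -1.1979e-03; σ = Eε = 194000 · -1.1979e-03 = -232.4 MPa.

-232 MPa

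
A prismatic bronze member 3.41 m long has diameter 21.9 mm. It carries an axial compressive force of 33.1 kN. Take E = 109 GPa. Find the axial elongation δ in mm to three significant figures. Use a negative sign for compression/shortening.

-2.75 mm

A = 376.7 mm².
δ_mech = NL/(AE) = -33100·3410/(376.7·109000) = -2.749 mm.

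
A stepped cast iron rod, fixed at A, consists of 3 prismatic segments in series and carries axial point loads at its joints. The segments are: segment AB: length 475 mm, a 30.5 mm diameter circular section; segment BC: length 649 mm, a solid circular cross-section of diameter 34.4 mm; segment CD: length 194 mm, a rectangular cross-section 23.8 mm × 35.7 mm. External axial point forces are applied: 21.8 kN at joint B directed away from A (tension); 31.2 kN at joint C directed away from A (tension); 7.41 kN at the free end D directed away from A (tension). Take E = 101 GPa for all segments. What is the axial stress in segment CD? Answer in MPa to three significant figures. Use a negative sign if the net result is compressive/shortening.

Internal axial forces (sectioning from the free end, tension +): N_CD = 7.41 kN, N_BC = 38.61 kN, N_AB = 60.41 kN.
A_CD = 849.7 mm².
σ_CD = N_CD/A_CD = 7410/849.7 = 8.721 MPa.

8.72 MPa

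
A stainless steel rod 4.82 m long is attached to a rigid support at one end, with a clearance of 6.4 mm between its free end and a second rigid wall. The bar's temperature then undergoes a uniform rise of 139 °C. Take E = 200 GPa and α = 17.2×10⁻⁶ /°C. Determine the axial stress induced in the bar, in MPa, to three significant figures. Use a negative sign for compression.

-213 MPa

Free thermal expansion αLΔT = 17.2e-6 · 4820 · 139 = 11.52 mm.
The walls engage after the gap closes; constrained expansion = 11.52 − 6.4 = 5.124 mm.
The walls impose strain ε = −(5.124)/4820 = -1.0630e-03; σ = Eε = 200000 · -1.0630e-03 = -212.6 MPa.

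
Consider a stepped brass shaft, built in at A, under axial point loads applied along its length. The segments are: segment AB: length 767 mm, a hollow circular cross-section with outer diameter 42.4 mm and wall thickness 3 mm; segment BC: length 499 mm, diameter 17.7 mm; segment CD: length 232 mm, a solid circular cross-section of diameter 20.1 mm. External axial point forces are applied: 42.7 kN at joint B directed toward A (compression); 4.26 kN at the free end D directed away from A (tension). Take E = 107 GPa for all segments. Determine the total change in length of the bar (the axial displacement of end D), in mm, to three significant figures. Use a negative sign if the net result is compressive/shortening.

Internal axial forces (sectioning from the free end, tension +): N_CD = 4.26 kN, N_BC = 4.26 kN, N_AB = -38.44 kN.
A_AB = 371.3 mm².
A_BC = 246.1 mm².
A_CD = 317.3 mm².
δ_AB = -38440·767/(371.3·107000) = -0.742 mm
δ_BC = 4260·499/(246.1·107000) = 0.08074 mm
δ_CD = 4260·232/(317.3·107000) = 0.02911 mm
δ = Σδ_i = -0.6322 mm.

-0.632 mm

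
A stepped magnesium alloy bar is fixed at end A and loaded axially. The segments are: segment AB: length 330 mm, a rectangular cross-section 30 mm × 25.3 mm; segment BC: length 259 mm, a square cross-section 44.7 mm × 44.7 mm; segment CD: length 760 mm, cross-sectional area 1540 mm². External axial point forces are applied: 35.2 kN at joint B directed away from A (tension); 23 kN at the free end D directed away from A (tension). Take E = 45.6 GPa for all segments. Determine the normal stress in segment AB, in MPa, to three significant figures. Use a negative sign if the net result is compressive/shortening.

76.7 MPa

Internal axial forces (sectioning from the free end, tension +): N_CD = 23 kN, N_BC = 23 kN, N_AB = 58.2 kN.
A_AB = 759 mm².
σ_AB = N_AB/A_AB = 58200/759 = 76.68 MPa.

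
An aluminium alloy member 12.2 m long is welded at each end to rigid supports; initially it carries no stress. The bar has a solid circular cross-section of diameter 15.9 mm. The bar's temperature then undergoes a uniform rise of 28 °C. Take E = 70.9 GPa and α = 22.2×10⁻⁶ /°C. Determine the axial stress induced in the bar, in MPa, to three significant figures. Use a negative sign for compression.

-44.1 MPa

Free thermal expansion αLΔT = 22.2e-6 · 12200 · 28 = 7.584 mm.
The walls impose strain ε = −(7.584)/12200 = -6.2160e-04; σ = Eε = 70900 · -6.2160e-04 = -44.07 MPa.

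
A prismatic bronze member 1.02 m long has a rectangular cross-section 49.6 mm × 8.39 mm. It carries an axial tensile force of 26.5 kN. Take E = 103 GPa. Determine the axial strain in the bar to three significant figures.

6.18e-04

A = 416.1 mm².
σ = N/A = 63.68 MPa; ε = σ/E = 63.68/103000 = 6.183e-04.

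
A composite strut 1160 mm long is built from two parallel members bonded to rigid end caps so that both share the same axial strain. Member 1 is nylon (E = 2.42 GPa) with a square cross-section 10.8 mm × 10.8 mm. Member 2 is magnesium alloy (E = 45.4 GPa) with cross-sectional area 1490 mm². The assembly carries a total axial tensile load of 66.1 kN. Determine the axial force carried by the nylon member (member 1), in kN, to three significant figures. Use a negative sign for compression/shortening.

A_1 = 116.6 mm².
Equal strain + equilibrium ⇒ each member carries load in proportion to AE: A₁E₁ = 282300 N, A₂E₂ = 67650000 N, ΣAE = 67930000 N.
F₁ = P·A₁E₁/ΣAE = 66100·282300/67930000 = 274.7 N.

0.275 kN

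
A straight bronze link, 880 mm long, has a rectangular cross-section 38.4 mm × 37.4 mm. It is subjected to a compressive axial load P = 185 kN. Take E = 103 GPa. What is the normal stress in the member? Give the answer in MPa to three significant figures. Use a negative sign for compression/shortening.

A = 1436 mm².
σ = N/A = -185000/1436 = -128.8 MPa.

-129 MPa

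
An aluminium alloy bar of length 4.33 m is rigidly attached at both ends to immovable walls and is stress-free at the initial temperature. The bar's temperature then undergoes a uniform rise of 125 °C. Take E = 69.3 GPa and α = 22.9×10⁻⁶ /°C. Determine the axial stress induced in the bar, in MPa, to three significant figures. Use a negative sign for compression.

-198 MPa

Free thermal expansion αLΔT = 22.9e-6 · 4330 · 125 = 12.39 mm.
The walls impose strain ε = −(12.39)/4330 = -2.8625e-03; σ = Eε = 69300 · -2.8625e-03 = -198.4 MPa.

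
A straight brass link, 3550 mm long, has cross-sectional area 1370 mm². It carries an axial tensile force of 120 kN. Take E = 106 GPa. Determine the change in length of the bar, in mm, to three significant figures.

2.93 mm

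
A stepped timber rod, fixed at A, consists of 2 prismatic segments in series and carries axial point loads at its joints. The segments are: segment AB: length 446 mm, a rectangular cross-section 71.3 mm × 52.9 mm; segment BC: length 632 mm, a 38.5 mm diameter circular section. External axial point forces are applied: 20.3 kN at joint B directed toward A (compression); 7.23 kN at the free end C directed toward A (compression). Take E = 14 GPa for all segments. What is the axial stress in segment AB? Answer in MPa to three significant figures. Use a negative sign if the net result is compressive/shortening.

-7.30 MPa

Internal axial forces (sectioning from the free end, tension +): N_BC = -7.23 kN, N_AB = -27.53 kN.
A_AB = 3772 mm².
σ_AB = N_AB/A_AB = -27530/3772 = -7.299 MPa.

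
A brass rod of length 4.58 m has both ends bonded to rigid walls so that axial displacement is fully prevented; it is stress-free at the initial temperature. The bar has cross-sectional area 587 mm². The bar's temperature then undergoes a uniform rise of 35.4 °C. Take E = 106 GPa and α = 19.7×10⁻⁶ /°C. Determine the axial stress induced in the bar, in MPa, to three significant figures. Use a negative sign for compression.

-73.9 MPa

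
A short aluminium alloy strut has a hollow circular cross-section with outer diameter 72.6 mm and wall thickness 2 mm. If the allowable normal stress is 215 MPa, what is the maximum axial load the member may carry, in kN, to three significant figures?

A = 443.6 mm².
P_max = σ_allow · A = 215 · 443.6 = 95370 N = 95.37 kN.

95.4 kN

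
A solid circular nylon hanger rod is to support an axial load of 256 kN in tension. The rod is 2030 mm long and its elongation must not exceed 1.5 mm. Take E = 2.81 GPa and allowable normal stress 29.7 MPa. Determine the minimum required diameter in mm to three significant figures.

Required area A ≥ P/σ_allow = 256000/29.7 = 8620 mm².
For a solid circular section, d ≥ √(4A/π) = 104.8 mm.
Elongation limit: A ≥ PL/(Eδ_allow) = 256000·2030/(2810·1.5) = 123300 mm² ⇒ d ≥ 396.2 mm.
The elongation limit governs.

396 mm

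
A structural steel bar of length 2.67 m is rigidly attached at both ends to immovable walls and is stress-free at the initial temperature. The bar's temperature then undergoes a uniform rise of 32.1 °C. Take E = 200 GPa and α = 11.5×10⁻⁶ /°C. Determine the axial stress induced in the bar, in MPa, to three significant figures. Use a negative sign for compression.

Free thermal expansion αLΔT = 11.5e-6 · 2670 · 32.1 = 0.9856 mm.
The walls impose strain ε = −(0.9856)/2670 = -3.6915e-04; σ = Eε = 200000 · -3.6915e-04 = -73.83 MPa.

-73.8 MPa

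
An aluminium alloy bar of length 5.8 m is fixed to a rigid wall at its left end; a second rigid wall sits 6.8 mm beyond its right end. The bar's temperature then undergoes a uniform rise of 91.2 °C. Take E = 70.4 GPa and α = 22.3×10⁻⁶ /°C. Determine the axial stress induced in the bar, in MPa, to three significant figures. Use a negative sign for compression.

Free thermal expansion αLΔT = 22.3e-6 · 5800 · 91.2 = 11.8 mm.
The walls engage after the gap closes; constrained expansion = 11.8 − 6.8 = 4.996 mm.
The walls impose strain ε = −(4.996)/5800 = -8.6135e-04; σ = Eε = 70400 · -8.6135e-04 = -60.64 MPa.

-60.6 MPa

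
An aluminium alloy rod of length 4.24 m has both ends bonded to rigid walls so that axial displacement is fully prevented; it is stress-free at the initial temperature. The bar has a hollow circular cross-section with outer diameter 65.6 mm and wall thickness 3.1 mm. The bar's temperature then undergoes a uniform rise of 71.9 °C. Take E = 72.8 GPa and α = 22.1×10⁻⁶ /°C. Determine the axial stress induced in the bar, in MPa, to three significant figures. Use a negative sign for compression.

Free thermal expansion αLΔT = 22.1e-6 · 4240 · 71.9 = 6.737 mm.
The walls impose strain ε = −(6.737)/4240 = -1.5890e-03; σ = Eε = 72800 · -1.5890e-03 = -115.7 MPa.

-116 MPa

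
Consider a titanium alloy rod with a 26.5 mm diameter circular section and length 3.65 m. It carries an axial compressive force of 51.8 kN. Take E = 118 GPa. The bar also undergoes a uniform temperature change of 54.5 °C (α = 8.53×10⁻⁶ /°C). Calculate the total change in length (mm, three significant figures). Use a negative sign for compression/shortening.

A = 551.5 mm².
δ_mech = NL/(AE) = -51800·3650/(551.5·118000) = -2.905 mm.
δ_thermal = αLΔT = 8.53e-6·3650·54.5 = 1.697 mm.
δ = δ_mech + δ_thermal = -1.208 mm.

-1.21 mm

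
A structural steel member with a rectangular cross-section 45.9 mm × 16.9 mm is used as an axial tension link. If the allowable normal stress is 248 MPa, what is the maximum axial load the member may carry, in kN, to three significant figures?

A = 775.7 mm².
P_max = σ_allow · A = 248 · 775.7 = 192400 N = 192.4 kN.

192 kN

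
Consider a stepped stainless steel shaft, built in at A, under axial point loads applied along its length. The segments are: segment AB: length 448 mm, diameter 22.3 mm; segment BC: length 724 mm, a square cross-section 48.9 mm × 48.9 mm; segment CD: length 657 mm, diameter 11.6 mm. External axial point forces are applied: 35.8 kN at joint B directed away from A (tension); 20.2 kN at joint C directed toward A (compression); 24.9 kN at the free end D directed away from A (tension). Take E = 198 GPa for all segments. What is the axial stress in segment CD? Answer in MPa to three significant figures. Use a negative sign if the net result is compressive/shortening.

236 MPa

Internal axial forces (sectioning from the free end, tension +): N_CD = 24.9 kN, N_BC = 4.7 kN, N_AB = 40.5 kN.
A_CD = 105.7 mm².
σ_CD = N_CD/A_CD = 24900/105.7 = 235.6 MPa.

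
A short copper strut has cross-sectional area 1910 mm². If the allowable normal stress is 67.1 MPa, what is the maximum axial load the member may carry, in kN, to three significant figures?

128 kN

P_max = σ_allow · A = 67.1 · 1910 = 128200 N = 128.2 kN.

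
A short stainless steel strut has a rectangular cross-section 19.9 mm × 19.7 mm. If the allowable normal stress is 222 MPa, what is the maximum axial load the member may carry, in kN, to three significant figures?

87.0 kN

A = 392 mm².
P_max = σ_allow · A = 222 · 392 = 87030 N = 87.03 kN.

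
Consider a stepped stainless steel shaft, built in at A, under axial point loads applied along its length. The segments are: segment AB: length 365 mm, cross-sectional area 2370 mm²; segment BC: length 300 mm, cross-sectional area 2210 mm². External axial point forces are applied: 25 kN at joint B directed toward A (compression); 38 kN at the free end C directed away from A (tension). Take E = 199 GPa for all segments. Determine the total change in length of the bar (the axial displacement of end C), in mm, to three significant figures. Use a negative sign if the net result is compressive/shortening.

0.0360 mm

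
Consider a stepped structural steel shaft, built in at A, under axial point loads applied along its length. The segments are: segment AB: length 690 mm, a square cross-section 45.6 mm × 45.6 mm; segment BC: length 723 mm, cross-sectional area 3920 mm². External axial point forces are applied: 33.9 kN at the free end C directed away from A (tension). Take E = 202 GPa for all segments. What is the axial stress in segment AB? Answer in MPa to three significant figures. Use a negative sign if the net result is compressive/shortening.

Internal axial forces (sectioning from the free end, tension +): N_BC = 33.9 kN, N_AB = 33.9 kN.
A_AB = 2079 mm².
σ_AB = N_AB/A_AB = 33900/2079 = 16.3 MPa.

16.3 MPa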